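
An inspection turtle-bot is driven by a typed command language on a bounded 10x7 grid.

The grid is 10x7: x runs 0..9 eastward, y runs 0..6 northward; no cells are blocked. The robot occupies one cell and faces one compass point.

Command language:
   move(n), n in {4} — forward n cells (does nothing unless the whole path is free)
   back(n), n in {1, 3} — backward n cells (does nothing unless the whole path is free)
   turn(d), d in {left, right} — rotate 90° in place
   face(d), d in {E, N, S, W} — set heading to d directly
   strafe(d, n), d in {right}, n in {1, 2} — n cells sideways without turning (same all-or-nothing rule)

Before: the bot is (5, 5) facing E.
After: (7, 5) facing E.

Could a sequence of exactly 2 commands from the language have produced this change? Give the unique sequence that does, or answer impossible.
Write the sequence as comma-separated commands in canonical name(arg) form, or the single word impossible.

every 2-command combo misses the target.

impossible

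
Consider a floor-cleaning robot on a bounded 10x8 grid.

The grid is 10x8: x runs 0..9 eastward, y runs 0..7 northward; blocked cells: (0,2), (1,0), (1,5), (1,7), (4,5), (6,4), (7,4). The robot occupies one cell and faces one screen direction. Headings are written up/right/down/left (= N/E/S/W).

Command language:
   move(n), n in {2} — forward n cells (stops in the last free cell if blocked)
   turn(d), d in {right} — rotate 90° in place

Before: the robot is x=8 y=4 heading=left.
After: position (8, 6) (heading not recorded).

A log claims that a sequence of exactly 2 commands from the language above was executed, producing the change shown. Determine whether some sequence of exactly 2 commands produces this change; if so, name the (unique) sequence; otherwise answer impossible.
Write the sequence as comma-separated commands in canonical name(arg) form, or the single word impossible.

turn(right), move(2)

key: order matters: swapping turn(right) and move(2) lands elsewhere
initial: x=8 y=4 heading=left
1. turn(right) → x=8 y=4 heading=up
2. move(2) → x=8 y=6 heading=up
no other 2-command option fits: unique.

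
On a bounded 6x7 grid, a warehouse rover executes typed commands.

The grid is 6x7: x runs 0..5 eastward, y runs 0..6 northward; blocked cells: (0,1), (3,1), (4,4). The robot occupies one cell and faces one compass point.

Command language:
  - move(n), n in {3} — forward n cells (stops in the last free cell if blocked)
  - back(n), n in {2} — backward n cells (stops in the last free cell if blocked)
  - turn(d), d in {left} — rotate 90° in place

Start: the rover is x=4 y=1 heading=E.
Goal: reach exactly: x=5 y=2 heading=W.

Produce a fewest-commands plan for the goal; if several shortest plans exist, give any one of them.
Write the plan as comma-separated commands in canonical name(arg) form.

from: x=4 y=1 heading=E
t=1 move(3) ⇒ x=5 y=1 heading=E
t=2 turn(left) ⇒ x=5 y=1 heading=N
t=3 move(3) ⇒ x=5 y=4 heading=N
t=4 back(2) ⇒ x=5 y=2 heading=N
t=5 turn(left) ⇒ x=5 y=2 heading=W
shorter routes all fall short; 5 is best.

move(3), turn(left), move(3), back(2), turn(left)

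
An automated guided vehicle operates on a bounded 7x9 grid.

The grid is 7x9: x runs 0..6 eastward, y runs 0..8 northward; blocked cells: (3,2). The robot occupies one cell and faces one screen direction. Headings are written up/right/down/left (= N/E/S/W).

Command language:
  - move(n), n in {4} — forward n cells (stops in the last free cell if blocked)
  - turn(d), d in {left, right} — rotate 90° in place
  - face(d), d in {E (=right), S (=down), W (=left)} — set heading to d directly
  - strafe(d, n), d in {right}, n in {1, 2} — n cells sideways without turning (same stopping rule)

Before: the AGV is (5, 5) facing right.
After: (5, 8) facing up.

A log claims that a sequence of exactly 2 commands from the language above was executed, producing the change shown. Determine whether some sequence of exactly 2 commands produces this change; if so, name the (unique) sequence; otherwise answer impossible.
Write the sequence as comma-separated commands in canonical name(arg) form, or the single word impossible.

turn(left), move(4)

key: cell and facing (now N) both changed — the 2 commands mix motion and turning
from: (5, 5) facing right
step 1 (turn(left)): (5, 5) facing up
step 2 (move(4)): (5, 8) facing up
all 64 alternatives checked — unique.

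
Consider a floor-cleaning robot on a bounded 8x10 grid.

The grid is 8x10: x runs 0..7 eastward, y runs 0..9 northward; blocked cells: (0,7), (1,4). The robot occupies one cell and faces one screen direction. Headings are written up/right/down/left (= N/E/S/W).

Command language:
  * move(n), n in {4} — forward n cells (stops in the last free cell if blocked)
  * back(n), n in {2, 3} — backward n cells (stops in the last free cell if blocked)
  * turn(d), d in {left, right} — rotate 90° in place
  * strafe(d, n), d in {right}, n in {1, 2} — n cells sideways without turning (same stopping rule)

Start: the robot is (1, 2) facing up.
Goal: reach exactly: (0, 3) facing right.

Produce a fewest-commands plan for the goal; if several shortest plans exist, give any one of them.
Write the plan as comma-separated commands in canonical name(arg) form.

t0: (1, 2) facing up
t=1 move(4) ⇒ (1, 3) facing up
t=2 turn(right) ⇒ (1, 3) facing right
t=3 back(3) ⇒ (0, 3) facing right
no 2-step plan works, so 3 is optimal.

move(4), turn(right), back(3)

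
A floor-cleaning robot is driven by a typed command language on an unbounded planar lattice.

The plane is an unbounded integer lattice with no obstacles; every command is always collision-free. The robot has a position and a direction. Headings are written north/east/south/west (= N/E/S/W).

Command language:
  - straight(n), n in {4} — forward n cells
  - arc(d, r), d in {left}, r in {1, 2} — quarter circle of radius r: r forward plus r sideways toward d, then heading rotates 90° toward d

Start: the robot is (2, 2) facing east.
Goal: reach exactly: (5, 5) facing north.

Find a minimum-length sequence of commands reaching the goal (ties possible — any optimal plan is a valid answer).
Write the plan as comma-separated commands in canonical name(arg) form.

arc(left, 2), arc(left, 1), arc(left, 1), arc(left, 1), arc(left, 2)

initial: (2, 2) facing east
t=1 arc(left, 2) ⇒ (4, 4) facing north
t=2 arc(left, 1) ⇒ (3, 5) facing west
t=3 arc(left, 1) ⇒ (2, 4) facing south
t=4 arc(left, 1) ⇒ (3, 3) facing east
t=5 arc(left, 2) ⇒ (5, 5) facing north
nothing shorter than 5 reaches the goal.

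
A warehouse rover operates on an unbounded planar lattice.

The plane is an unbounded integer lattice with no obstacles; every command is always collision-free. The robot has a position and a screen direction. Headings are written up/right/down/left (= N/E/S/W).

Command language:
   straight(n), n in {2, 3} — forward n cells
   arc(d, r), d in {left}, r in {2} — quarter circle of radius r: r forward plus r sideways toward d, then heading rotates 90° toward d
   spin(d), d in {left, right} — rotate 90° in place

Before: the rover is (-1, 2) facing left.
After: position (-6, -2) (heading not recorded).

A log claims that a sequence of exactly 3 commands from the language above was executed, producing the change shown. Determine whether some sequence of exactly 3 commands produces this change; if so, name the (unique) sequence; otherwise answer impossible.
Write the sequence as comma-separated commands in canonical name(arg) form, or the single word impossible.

straight(3), arc(left, 2), straight(2)

key: running straight(2) before straight(3) would end elsewhere — order is forced
initial: (-1, 2) facing left
step 1 (straight(3)): (-4, 2) facing left
step 2 (arc(left, 2)): (-6, 0) facing down
step 3 (straight(2)): (-6, -2) facing down
no other 3-command option fits: unique.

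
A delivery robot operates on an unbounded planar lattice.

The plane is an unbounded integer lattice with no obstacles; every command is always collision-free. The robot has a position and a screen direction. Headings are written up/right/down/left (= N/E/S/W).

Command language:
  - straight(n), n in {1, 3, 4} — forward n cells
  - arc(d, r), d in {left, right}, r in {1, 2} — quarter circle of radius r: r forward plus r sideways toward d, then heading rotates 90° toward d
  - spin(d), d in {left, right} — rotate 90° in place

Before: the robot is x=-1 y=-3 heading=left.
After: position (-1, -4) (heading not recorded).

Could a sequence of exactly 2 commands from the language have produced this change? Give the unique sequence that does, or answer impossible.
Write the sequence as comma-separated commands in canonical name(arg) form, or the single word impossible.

spin(left), straight(1)

key: running straight(1) before spin(left) would end elsewhere — order is forced
start: x=-1 y=-3 heading=left
1. spin(left) → x=-1 y=-3 heading=down
2. straight(1) → x=-1 y=-4 heading=down
all 81 alternatives checked — unique.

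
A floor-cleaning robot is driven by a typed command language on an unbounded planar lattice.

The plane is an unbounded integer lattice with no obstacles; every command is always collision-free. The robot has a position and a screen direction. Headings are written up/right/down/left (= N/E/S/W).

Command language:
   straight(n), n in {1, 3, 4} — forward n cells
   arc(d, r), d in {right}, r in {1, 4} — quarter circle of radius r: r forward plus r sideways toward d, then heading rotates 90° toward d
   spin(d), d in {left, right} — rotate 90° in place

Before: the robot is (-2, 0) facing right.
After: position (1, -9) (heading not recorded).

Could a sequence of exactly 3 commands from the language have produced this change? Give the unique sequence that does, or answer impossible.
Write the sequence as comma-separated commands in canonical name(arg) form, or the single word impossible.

key: order matters: swapping arc(right, 4) and arc(right, 1) lands elsewhere
begin: (-2, 0) facing right
step 1 (arc(right, 4)): (2, -4) facing down
step 2 (straight(4)): (2, -8) facing down
step 3 (arc(right, 1)): (1, -9) facing left
no other 3-command option fits: unique.

arc(right, 4), straight(4), arc(right, 1)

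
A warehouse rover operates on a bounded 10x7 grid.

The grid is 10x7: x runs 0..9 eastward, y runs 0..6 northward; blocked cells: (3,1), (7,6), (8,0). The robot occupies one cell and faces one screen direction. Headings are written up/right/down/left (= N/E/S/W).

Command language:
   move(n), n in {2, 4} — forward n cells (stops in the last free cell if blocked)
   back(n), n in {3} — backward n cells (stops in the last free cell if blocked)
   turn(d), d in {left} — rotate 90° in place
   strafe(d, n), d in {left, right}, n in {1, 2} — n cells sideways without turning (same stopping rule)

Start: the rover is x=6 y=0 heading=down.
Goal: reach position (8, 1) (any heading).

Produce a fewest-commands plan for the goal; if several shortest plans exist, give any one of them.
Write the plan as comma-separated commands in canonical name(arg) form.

from: x=6 y=0 heading=down
1. back(3) → x=6 y=3 heading=down
2. strafe(left, 2) → x=8 y=3 heading=down
3. move(2) → x=8 y=1 heading=down
shorter routes all fall short; 3 is best.

back(3), strafe(left, 2), move(2)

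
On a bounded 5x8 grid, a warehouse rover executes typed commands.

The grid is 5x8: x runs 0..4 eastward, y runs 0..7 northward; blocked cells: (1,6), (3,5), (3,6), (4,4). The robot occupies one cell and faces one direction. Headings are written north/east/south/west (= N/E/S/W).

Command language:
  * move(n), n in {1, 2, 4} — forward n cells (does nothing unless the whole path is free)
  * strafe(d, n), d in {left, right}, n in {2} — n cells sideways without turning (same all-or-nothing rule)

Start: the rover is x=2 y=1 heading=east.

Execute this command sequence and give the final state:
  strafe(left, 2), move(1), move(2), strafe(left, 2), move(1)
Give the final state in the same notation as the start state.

from: x=2 y=1 heading=east
1. strafe(left, 2) → x=2 y=3 heading=east
2. move(1) → x=3 y=3 heading=east
3. move(2) → x=3 y=3 heading=east
4. strafe(left, 2) → x=3 y=3 heading=east
5. move(1) → x=4 y=3 heading=east

x=4 y=3 heading=east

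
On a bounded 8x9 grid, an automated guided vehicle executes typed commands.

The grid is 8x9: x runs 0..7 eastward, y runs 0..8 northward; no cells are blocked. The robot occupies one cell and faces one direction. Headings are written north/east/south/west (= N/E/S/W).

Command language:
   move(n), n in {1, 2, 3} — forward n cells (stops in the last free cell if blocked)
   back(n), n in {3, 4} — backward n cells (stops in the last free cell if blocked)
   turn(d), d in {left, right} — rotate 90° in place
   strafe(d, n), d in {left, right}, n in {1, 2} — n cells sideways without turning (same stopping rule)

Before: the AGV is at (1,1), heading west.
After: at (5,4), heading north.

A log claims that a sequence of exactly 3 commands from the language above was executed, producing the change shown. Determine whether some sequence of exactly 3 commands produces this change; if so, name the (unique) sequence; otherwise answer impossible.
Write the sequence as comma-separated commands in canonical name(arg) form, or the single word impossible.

key: cell and facing (now N) both changed — the 3 commands mix motion and turning
start: at (1,1), heading west
step 1 (back(4)): at (5,1), heading west
step 2 (turn(right)): at (5,1), heading north
step 3 (move(3)): at (5,4), heading north
uniquely the one of 1331 3-step routes that fits.

back(4), turn(right), move(3)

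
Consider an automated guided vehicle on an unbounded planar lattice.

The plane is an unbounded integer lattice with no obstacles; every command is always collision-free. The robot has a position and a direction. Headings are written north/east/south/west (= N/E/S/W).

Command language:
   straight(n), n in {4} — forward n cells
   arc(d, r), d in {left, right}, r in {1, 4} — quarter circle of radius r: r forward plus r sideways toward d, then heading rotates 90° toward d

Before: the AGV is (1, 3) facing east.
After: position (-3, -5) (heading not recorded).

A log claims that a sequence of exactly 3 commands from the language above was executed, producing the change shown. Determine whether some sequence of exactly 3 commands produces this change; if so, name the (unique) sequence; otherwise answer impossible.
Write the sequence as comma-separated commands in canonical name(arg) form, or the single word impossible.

key: running straight(4) before arc(right, 4) would end elsewhere — order is forced
begin: (1, 3) facing east
t=1 arc(right, 4) ⇒ (5, -1) facing south
t=2 arc(right, 4) ⇒ (1, -5) facing west
t=3 straight(4) ⇒ (-3, -5) facing west
uniquely the one of 125 3-step routes that fits.

arc(right, 4), arc(right, 4), straight(4)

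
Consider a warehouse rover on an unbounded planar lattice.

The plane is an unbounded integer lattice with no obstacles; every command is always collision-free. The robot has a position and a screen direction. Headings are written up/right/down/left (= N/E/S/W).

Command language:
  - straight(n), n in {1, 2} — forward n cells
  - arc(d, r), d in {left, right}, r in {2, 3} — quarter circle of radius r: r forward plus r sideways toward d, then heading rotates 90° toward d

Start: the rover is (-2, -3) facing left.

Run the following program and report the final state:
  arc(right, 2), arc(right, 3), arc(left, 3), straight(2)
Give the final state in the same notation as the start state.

(2, 7) facing up

initial: (-2, -3) facing left
t=1 arc(right, 2) ⇒ (-4, -1) facing up
t=2 arc(right, 3) ⇒ (-1, 2) facing right
t=3 arc(left, 3) ⇒ (2, 5) facing up
t=4 straight(2) ⇒ (2, 7) facing up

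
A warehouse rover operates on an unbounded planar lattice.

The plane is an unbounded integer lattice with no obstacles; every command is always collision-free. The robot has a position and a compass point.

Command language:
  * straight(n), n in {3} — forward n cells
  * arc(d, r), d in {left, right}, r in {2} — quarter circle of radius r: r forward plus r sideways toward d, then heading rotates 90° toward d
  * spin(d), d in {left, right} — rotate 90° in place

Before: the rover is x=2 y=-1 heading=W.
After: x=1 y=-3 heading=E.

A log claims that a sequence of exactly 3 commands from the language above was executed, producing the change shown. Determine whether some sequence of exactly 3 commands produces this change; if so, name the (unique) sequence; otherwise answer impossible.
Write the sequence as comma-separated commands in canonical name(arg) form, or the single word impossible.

straight(3), spin(left), arc(left, 2)

key: order matters: swapping straight(3) and arc(left, 2) lands elsewhere
begin: x=2 y=-1 heading=W
[1] after straight(3): x=-1 y=-1 heading=W
[2] after spin(left): x=-1 y=-1 heading=S
[3] after arc(left, 2): x=1 y=-3 heading=E
uniquely the one of 125 3-step routes that fits.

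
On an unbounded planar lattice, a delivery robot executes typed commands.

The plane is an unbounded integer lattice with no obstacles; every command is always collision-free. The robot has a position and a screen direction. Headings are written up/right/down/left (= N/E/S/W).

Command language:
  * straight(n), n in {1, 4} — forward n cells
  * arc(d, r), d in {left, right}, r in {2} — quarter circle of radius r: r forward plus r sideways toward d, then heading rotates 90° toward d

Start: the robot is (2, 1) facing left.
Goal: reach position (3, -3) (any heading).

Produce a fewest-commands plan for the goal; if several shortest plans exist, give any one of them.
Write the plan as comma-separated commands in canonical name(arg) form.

initial: (2, 1) facing left
1. arc(left, 2) → (0, -1) facing down
2. arc(left, 2) → (2, -3) facing right
3. straight(1) → (3, -3) facing right
shorter routes all fall short; 3 is best.

arc(left, 2), arc(left, 2), straight(1)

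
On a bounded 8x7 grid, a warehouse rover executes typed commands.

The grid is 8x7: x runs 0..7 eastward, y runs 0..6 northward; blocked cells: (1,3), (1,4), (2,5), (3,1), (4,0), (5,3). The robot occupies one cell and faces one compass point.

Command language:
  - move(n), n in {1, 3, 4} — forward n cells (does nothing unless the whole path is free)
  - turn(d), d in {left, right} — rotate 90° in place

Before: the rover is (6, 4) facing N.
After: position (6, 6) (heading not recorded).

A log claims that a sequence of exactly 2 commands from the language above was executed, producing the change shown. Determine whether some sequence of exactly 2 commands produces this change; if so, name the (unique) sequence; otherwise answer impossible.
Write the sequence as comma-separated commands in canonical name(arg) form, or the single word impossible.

move(1), move(1)

initial: (6, 4) facing N
[1] after move(1): (6, 5) facing N
[2] after move(1): (6, 6) facing N
uniquely the one of 25 2-step routes that fits.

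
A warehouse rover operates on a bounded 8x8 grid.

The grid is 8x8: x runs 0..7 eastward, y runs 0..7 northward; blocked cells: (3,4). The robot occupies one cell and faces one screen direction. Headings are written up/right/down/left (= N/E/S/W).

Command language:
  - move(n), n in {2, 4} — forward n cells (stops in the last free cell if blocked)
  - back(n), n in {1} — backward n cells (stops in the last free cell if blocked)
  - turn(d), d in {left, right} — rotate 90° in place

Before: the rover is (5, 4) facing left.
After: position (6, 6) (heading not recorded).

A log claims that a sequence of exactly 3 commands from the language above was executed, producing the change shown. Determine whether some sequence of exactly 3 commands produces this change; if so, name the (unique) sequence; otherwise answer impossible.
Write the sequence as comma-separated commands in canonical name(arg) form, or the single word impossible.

back(1), turn(right), move(2)

key: order matters: swapping back(1) and move(2) lands elsewhere
from: (5, 4) facing left
1. back(1) → (6, 4) facing left
2. turn(right) → (6, 4) facing up
3. move(2) → (6, 6) facing up
all 125 alternatives checked — unique.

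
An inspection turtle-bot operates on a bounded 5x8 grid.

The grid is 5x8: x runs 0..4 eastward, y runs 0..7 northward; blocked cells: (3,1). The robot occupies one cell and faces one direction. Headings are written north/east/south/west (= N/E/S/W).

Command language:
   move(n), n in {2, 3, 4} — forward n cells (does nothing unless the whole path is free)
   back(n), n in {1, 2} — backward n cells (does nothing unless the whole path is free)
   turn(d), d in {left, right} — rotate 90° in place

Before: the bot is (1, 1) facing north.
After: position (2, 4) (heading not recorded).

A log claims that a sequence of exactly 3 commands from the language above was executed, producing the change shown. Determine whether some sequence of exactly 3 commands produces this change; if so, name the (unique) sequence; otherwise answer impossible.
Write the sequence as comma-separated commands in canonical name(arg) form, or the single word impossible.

key: running back(1) before move(3) would end elsewhere — order is forced
initial: (1, 1) facing north
[1] after move(3): (1, 4) facing north
[2] after turn(left): (1, 4) facing west
[3] after back(1): (2, 4) facing west
no rival 3-sequence matches.

move(3), turn(left), back(1)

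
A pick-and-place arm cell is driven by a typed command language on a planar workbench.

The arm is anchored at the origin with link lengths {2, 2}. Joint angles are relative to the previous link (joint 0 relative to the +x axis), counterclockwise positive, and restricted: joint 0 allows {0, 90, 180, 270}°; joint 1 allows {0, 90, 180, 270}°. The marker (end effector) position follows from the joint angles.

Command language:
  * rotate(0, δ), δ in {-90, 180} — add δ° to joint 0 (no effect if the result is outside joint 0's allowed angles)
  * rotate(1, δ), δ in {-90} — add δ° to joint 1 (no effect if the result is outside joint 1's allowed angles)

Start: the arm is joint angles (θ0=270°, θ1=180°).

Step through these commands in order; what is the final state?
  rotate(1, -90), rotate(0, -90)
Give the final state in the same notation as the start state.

joint angles (θ0=180°, θ1=90°)

start: joint angles (θ0=270°, θ1=180°)
1. rotate(1, -90) → joint angles (θ0=270°, θ1=90°)
2. rotate(0, -90) → joint angles (θ0=180°, θ1=90°)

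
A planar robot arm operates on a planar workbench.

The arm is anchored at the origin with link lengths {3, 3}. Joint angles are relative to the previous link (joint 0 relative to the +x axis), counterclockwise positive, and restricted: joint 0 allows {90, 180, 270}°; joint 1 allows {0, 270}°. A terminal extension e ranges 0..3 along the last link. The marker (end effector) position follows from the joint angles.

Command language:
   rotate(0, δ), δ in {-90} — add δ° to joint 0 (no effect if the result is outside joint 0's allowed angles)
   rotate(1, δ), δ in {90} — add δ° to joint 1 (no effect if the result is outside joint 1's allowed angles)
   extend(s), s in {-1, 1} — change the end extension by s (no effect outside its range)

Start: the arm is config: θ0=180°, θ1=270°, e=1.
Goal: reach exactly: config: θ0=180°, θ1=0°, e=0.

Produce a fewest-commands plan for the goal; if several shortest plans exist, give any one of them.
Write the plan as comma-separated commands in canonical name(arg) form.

start: config: θ0=180°, θ1=270°, e=1
1. rotate(1, 90) → config: θ0=180°, θ1=0°, e=1
2. extend(-1) → config: θ0=180°, θ1=0°, e=0
nothing shorter than 2 reaches the goal.

rotate(1, 90), extend(-1)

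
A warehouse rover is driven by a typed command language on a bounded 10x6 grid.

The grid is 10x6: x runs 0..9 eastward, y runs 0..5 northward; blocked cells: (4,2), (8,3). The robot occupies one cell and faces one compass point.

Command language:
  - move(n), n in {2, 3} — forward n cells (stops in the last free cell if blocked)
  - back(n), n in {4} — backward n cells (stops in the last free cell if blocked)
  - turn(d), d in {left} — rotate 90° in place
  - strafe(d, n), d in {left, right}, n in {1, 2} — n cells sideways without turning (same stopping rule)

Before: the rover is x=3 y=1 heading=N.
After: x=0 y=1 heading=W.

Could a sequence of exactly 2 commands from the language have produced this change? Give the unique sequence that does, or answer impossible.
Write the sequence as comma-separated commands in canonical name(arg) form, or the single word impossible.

key: cell and facing (now W) both changed — the 2 commands mix motion and turning
begin: x=3 y=1 heading=N
1. turn(left) → x=3 y=1 heading=W
2. move(3) → x=0 y=1 heading=W
uniquely the one of 64 2-step routes that fits.

turn(left), move(3)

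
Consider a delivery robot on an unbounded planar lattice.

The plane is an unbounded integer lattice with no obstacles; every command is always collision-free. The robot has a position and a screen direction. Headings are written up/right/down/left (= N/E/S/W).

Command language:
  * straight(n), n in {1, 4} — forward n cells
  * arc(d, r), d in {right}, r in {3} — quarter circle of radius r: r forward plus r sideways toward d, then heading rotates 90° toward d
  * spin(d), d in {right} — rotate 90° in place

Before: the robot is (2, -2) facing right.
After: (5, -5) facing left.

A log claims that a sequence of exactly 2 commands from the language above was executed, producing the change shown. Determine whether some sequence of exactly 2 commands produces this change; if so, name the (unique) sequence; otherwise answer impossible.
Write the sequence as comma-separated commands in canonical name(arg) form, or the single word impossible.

key: running spin(right) before arc(right, 3) would end elsewhere — order is forced
start: (2, -2) facing right
[1] after arc(right, 3): (5, -5) facing down
[2] after spin(right): (5, -5) facing left
uniquely the one of 16 2-step routes that fits.

arc(right, 3), spin(right)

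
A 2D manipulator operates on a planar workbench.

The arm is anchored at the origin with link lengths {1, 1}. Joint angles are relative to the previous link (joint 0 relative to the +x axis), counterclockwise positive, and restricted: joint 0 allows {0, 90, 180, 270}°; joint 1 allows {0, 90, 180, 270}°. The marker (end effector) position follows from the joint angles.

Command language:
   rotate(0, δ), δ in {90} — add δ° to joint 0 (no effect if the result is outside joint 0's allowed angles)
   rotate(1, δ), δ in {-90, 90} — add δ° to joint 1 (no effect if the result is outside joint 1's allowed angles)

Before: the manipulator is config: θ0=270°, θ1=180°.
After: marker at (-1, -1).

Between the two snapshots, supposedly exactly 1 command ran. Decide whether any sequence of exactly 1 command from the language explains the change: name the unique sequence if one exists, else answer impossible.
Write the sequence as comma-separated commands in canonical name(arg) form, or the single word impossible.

rotate(1, 90)

begin: config: θ0=270°, θ1=180°
[1] after rotate(1, 90): config: θ0=270°, θ1=270°
uniquely the one of 3 1-step routes that fits.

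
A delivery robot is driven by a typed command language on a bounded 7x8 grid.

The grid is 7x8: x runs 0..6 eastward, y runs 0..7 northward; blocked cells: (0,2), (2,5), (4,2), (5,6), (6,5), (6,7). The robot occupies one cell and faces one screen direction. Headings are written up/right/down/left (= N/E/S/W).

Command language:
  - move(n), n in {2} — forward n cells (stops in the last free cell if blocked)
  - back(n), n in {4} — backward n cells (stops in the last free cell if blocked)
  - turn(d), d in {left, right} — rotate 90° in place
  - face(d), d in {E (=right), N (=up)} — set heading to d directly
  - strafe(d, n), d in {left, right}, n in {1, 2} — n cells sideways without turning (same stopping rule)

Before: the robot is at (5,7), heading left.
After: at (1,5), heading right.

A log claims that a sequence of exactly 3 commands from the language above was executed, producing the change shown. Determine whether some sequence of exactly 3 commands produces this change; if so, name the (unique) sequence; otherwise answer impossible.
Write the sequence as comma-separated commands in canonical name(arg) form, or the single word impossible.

face(E), back(4), strafe(right, 2)

key: running strafe(right, 2) before face(E) would end elsewhere — order is forced
from: at (5,7), heading left
[1] after face(E): at (5,7), heading right
[2] after back(4): at (1,7), heading right
[3] after strafe(right, 2): at (1,5), heading right
uniquely the one of 1000 3-step routes that fits.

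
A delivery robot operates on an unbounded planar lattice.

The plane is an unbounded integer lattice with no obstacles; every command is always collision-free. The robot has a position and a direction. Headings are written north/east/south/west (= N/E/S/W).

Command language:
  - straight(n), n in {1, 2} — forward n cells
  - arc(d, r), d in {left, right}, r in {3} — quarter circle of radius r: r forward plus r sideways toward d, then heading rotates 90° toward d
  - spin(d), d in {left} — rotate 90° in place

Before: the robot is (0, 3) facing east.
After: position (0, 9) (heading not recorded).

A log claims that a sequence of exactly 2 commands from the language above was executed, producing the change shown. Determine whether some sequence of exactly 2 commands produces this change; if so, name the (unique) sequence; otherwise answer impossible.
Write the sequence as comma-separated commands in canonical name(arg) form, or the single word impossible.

initial: (0, 3) facing east
t=1 arc(left, 3) ⇒ (3, 6) facing north
t=2 arc(left, 3) ⇒ (0, 9) facing west
all 25 alternatives checked — unique.

arc(left, 3), arc(left, 3)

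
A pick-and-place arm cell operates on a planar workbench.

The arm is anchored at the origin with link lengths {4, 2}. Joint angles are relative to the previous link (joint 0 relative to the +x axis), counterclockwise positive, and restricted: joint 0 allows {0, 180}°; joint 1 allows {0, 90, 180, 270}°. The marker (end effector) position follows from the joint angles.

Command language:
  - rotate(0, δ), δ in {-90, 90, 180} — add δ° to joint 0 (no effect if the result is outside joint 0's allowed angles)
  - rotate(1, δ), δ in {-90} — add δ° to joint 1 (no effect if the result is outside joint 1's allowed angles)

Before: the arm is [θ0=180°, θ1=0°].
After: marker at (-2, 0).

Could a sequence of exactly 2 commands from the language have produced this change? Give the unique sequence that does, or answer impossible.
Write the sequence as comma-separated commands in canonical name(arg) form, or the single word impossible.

begin: [θ0=180°, θ1=0°]
t=1 rotate(1, -90) ⇒ [θ0=180°, θ1=270°]
t=2 rotate(1, -90) ⇒ [θ0=180°, θ1=180°]
no rival 2-sequence matches.

rotate(1, -90), rotate(1, -90)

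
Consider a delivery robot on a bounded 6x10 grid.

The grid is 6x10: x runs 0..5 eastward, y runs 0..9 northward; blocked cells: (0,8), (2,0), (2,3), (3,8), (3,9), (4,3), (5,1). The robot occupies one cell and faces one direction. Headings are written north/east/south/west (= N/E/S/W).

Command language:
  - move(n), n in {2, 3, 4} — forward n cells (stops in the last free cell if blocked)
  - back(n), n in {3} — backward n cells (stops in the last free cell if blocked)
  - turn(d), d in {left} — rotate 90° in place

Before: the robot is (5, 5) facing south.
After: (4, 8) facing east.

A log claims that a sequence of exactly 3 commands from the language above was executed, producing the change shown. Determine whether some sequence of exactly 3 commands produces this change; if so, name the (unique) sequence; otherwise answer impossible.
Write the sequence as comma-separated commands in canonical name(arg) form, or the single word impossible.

key: cell and facing (now E) both changed — the 3 commands mix motion and turning
start: (5, 5) facing south
[1] after back(3): (5, 8) facing south
[2] after turn(left): (5, 8) facing east
[3] after back(3): (4, 8) facing east
all 125 alternatives checked — unique.

back(3), turn(left), back(3)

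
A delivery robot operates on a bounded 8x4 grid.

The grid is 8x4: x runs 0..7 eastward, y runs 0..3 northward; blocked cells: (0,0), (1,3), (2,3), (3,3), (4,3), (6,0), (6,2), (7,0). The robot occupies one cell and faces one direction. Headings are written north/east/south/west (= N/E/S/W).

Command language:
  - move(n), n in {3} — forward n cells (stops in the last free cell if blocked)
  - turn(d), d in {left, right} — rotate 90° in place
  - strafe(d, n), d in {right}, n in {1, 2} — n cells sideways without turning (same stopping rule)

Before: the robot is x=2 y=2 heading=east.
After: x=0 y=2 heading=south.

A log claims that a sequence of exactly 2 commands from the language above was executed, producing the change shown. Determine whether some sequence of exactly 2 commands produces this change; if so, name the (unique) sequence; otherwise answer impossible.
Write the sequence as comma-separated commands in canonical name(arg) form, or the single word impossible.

turn(right), strafe(right, 2)

key: running strafe(right, 2) before turn(right) would end elsewhere — order is forced
from: x=2 y=2 heading=east
step 1 (turn(right)): x=2 y=2 heading=south
step 2 (strafe(right, 2)): x=0 y=2 heading=south
uniquely the one of 25 2-step routes that fits.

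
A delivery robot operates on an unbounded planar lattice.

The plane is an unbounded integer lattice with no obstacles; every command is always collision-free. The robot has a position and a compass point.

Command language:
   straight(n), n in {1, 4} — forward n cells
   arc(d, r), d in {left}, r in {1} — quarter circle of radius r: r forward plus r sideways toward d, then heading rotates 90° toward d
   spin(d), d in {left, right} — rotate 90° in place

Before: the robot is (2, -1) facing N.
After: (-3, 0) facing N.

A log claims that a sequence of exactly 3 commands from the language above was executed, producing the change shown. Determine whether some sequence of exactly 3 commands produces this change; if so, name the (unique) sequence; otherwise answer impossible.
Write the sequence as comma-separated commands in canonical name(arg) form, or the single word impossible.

arc(left, 1), straight(4), spin(right)

key: order matters: swapping arc(left, 1) and spin(right) lands elsewhere
begin: (2, -1) facing N
[1] after arc(left, 1): (1, 0) facing W
[2] after straight(4): (-3, 0) facing W
[3] after spin(right): (-3, 0) facing N
no rival 3-sequence matches.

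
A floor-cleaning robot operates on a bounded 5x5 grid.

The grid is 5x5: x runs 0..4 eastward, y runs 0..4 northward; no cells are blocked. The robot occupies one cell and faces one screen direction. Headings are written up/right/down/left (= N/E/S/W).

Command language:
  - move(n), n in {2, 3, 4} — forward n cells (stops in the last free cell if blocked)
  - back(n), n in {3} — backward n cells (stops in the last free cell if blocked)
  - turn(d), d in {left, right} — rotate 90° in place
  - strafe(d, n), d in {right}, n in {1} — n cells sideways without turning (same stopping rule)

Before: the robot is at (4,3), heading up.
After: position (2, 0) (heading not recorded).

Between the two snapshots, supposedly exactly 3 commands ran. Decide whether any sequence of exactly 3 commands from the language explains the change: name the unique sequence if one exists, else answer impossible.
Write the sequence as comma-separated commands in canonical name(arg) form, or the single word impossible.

back(3), turn(left), move(2)

key: running move(2) before back(3) would end elsewhere — order is forced
begin: at (4,3), heading up
t=1 back(3) ⇒ at (4,0), heading up
t=2 turn(left) ⇒ at (4,0), heading left
t=3 move(2) ⇒ at (2,0), heading left
no rival 3-sequence matches.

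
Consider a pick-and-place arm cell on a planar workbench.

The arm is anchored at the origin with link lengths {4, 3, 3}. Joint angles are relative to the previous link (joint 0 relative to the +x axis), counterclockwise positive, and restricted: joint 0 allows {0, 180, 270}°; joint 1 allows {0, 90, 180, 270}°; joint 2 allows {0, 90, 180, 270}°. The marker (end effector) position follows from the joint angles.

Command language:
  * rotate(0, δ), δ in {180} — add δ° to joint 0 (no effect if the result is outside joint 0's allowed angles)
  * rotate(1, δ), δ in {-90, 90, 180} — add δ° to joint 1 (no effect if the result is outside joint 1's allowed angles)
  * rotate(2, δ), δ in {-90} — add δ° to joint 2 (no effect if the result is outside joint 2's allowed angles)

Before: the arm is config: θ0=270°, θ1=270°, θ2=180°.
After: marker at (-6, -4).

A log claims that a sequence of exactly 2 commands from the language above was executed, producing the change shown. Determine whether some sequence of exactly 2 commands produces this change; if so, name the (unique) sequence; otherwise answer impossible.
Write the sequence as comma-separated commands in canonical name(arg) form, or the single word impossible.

from: config: θ0=270°, θ1=270°, θ2=180°
step 1 (rotate(2, -90)): config: θ0=270°, θ1=270°, θ2=90°
step 2 (rotate(2, -90)): config: θ0=270°, θ1=270°, θ2=0°
uniquely the one of 25 2-step routes that fits.

rotate(2, -90), rotate(2, -90)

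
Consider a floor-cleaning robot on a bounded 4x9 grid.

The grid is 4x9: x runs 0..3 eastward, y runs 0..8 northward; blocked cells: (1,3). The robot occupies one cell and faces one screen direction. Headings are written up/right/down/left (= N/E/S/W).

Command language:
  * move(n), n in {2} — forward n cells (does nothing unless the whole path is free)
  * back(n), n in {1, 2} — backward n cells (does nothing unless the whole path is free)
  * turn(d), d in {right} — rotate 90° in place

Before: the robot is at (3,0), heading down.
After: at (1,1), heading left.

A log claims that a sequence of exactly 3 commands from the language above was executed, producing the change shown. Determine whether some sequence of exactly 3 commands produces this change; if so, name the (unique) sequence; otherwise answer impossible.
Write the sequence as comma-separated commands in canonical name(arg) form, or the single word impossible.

back(1), turn(right), move(2)

key: cell and facing (now W) both changed — the 3 commands mix motion and turning
start: at (3,0), heading down
t=1 back(1) ⇒ at (3,1), heading down
t=2 turn(right) ⇒ at (3,1), heading left
t=3 move(2) ⇒ at (1,1), heading left
no rival 3-sequence matches.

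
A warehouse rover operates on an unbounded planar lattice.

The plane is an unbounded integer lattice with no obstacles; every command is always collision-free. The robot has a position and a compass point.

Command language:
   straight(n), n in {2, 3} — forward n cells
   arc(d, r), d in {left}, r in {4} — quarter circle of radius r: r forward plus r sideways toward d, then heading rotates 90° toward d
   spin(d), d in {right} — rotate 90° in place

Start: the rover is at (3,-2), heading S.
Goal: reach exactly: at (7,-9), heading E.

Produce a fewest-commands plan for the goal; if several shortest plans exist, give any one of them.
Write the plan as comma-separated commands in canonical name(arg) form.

from: at (3,-2), heading S
1. straight(3) → at (3,-5), heading S
2. arc(left, 4) → at (7,-9), heading E
no 1-step plan works, so 2 is optimal.

straight(3), arc(left, 4)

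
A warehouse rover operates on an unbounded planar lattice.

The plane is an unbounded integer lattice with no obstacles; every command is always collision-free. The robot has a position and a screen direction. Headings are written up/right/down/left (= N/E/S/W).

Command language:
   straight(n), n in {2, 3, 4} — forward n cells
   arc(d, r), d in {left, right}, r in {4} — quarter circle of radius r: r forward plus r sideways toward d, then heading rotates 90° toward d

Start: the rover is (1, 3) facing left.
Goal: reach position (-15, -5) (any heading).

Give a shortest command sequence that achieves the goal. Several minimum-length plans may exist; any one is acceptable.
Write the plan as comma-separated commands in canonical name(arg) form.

arc(left, 4), arc(right, 4), straight(4), straight(4)

start: (1, 3) facing left
t=1 arc(left, 4) ⇒ (-3, -1) facing down
t=2 arc(right, 4) ⇒ (-7, -5) facing left
t=3 straight(4) ⇒ (-11, -5) facing left
t=4 straight(4) ⇒ (-15, -5) facing left
no 3-step plan works, so 4 is optimal.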